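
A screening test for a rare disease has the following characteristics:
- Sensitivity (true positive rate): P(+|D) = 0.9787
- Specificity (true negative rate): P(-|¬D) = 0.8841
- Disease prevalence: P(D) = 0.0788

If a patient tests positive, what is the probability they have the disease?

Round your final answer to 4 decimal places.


Let D = has disease, + = positive test

Given:
- P(D) = 0.0788 (prevalence)
- P(+|D) = 0.9787 (sensitivity)
- P(-|¬D) = 0.8841 (specificity)
- P(+|¬D) = 0.1159 (false positive rate = 1 - specificity)

Step 1: Find P(+)
P(+) = P(+|D)P(D) + P(+|¬D)P(¬D)
     = 0.9787 × 0.0788 + 0.1159 × 0.9212
     = 0.07712156 + 0.10676708
     = 0.18388864

Step 2: Apply Bayes' theorem for P(D|+)
P(D|+) = P(+|D)P(D) / P(+)
       = 0.07712156 / 0.18388864
       = 0.4194


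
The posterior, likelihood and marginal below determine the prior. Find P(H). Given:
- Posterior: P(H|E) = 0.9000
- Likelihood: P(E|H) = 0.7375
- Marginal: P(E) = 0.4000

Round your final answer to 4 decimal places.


From Bayes' theorem: P(H|E) = P(E|H) × P(H) / P(E)

Rearranging for P(H):
P(H) = P(H|E) × P(E) / P(E|H)
     = 0.9000 × 0.4000 / 0.7375
     = 0.36000000 / 0.7375
     = 0.4881


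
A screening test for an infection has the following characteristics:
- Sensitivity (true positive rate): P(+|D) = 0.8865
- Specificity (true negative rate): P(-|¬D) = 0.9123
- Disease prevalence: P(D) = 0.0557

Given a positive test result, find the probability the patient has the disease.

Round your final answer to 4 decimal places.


Let D = has disease, + = positive test

Given:
- P(D) = 0.0557 (prevalence)
- P(+|D) = 0.8865 (sensitivity)
- P(-|¬D) = 0.9123 (specificity)
- P(+|¬D) = 0.0877 (false positive rate = 1 - specificity)

Step 1: Find P(+)
P(+) = P(+|D)P(D) + P(+|¬D)P(¬D)
     = 0.8865 × 0.0557 + 0.0877 × 0.9443
     = 0.04937805 + 0.08281511
     = 0.13219316

Step 2: Apply Bayes' theorem for P(D|+)
P(D|+) = P(+|D)P(D) / P(+)
       = 0.04937805 / 0.13219316
       = 0.3735


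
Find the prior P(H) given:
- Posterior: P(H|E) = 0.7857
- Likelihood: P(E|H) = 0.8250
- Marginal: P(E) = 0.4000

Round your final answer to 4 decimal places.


From Bayes' theorem: P(H|E) = P(E|H) × P(H) / P(E)

Rearranging for P(H):
P(H) = P(H|E) × P(E) / P(E|H)
     = 0.7857 × 0.4000 / 0.8250
     = 0.31428000 / 0.8250
     = 0.3809


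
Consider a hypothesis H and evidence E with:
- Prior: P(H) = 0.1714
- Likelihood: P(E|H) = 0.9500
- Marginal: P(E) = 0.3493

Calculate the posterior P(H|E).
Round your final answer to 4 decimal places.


Using Bayes' theorem:

P(H|E) = P(E|H) × P(H) / P(E)
       = 0.9500 × 0.1714 / 0.3493
       = 0.16283000 / 0.3493
       = 0.4662

The evidence strengthens our belief in H.
Prior: 0.1714 → Posterior: 0.4662


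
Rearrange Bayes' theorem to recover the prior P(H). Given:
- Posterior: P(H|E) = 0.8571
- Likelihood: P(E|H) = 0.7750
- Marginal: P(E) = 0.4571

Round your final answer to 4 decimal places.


From Bayes' theorem: P(H|E) = P(E|H) × P(H) / P(E)

Rearranging for P(H):
P(H) = P(H|E) × P(E) / P(E|H)
     = 0.8571 × 0.4571 / 0.7750
     = 0.39178041 / 0.7750
     = 0.5055


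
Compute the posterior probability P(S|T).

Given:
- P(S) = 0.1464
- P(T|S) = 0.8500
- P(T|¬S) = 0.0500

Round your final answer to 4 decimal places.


Bayes' theorem: P(S|T) = P(T|S) × P(S) / P(T)

Step 1: Calculate P(T) using law of total probability
P(T) = P(T|S)P(S) + P(T|¬S)P(¬S)
     = 0.8500 × 0.1464 + 0.0500 × 0.8536
     = 0.12444000 + 0.04268000
     = 0.16712000

Step 2: Apply Bayes' theorem
P(S|T) = P(T|S) × P(S) / P(T)
       = 0.12444000 / 0.16712000
       = 0.7446


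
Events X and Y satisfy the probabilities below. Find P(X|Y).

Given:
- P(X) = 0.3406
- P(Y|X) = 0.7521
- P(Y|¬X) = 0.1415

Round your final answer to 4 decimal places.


Bayes' theorem: P(X|Y) = P(Y|X) × P(X) / P(Y)

Step 1: Calculate P(Y) using law of total probability
P(Y) = P(Y|X)P(X) + P(Y|¬X)P(¬X)
     = 0.7521 × 0.3406 + 0.1415 × 0.6594
     = 0.25616526 + 0.09330510
     = 0.34947036

Step 2: Apply Bayes' theorem
P(X|Y) = P(Y|X) × P(X) / P(Y)
       = 0.25616526 / 0.34947036
       = 0.7330


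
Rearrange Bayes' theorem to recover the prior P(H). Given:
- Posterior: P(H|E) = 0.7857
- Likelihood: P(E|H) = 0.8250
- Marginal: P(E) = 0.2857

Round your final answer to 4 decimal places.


From Bayes' theorem: P(H|E) = P(E|H) × P(H) / P(E)

Rearranging for P(H):
P(H) = P(H|E) × P(E) / P(E|H)
     = 0.7857 × 0.2857 / 0.8250
     = 0.22447449 / 0.8250
     = 0.2721


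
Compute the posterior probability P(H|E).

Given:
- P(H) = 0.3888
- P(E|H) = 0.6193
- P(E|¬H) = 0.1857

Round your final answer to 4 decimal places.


Bayes' theorem: P(H|E) = P(E|H) × P(H) / P(E)

Step 1: Calculate P(E) using law of total probability
P(E) = P(E|H)P(H) + P(E|¬H)P(¬H)
     = 0.6193 × 0.3888 + 0.1857 × 0.6112
     = 0.24078384 + 0.11349984
     = 0.35428368

Step 2: Apply Bayes' theorem
P(H|E) = P(E|H) × P(H) / P(E)
       = 0.24078384 / 0.35428368
       = 0.6796


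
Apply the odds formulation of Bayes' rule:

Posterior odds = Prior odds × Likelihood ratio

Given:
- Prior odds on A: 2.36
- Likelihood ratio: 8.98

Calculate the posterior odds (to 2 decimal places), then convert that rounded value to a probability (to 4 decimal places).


Step 1: Calculate posterior odds
Posterior odds = Prior odds × LR
               = 2.36 × 8.98
               = 21.19

Step 2: Convert to probability
P(A|E) = Posterior odds / (1 + Posterior odds)
       = 21.19 / (1 + 21.19)
       = 21.19 / 22.19
       = 0.9549

The evidence increased P(A) from 0.7024 to 0.9549.


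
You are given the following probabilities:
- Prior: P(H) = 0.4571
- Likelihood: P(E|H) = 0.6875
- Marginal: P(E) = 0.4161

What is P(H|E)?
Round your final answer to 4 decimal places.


Using Bayes' theorem:

P(H|E) = P(E|H) × P(H) / P(E)
       = 0.6875 × 0.4571 / 0.4161
       = 0.31425625 / 0.4161
       = 0.7552

The evidence strengthens our belief in H.
Prior: 0.4571 → Posterior: 0.7552


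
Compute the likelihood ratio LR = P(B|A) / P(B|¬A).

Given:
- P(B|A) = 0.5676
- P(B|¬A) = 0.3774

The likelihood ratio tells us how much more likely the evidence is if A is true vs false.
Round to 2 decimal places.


Likelihood Ratio (LR) = P(B|A) / P(B|¬A)

LR = 0.5676 / 0.3774
   = 1.50

The evidence is 1.50 times more likely if A is true than if A is false.
Since LR > 1, the evidence supports A over ¬A.


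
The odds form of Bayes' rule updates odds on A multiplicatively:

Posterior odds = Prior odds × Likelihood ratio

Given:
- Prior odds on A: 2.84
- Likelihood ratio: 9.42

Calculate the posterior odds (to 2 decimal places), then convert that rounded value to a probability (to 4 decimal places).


Step 1: Calculate posterior odds
Posterior odds = Prior odds × LR
               = 2.84 × 9.42
               = 26.75

Step 2: Convert to probability
P(A|E) = Posterior odds / (1 + Posterior odds)
       = 26.75 / (1 + 26.75)
       = 26.75 / 27.75
       = 0.9640

The evidence increased P(A) from 0.7396 to 0.9640.


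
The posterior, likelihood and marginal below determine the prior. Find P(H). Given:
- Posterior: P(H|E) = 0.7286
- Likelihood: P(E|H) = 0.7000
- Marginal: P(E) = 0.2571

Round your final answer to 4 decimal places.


From Bayes' theorem: P(H|E) = P(E|H) × P(H) / P(E)

Rearranging for P(H):
P(H) = P(H|E) × P(E) / P(E|H)
     = 0.7286 × 0.2571 / 0.7000
     = 0.18732306 / 0.7000
     = 0.2676


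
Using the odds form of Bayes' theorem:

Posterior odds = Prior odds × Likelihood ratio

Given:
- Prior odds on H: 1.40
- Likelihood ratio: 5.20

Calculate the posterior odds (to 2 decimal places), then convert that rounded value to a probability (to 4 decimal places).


Step 1: Calculate posterior odds
Posterior odds = Prior odds × LR
               = 1.40 × 5.20
               = 7.28

Step 2: Convert to probability
P(H|E) = Posterior odds / (1 + Posterior odds)
       = 7.28 / (1 + 7.28)
       = 7.28 / 8.28
       = 0.8792

The evidence increased P(H) from 0.5833 to 0.8792.


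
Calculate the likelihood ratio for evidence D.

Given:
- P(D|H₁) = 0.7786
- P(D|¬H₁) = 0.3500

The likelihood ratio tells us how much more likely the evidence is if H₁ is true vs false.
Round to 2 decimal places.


Likelihood Ratio (LR) = P(D|H₁) / P(D|¬H₁)

LR = 0.7786 / 0.3500
   = 2.22

The evidence is 2.22 times more likely if H₁ is true than if H₁ is false.
Because LR exceeds 1, D is evidence for H₁.


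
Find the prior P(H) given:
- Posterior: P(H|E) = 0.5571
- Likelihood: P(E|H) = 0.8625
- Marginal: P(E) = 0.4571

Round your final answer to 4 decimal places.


From Bayes' theorem: P(H|E) = P(E|H) × P(H) / P(E)

Rearranging for P(H):
P(H) = P(H|E) × P(E) / P(E|H)
     = 0.5571 × 0.4571 / 0.8625
     = 0.25465041 / 0.8625
     = 0.2952


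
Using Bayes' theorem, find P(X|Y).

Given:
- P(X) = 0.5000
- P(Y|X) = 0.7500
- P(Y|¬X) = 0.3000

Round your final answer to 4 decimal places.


Bayes' theorem: P(X|Y) = P(Y|X) × P(X) / P(Y)

Step 1: Calculate P(Y) using law of total probability
P(Y) = P(Y|X)P(X) + P(Y|¬X)P(¬X)
     = 0.7500 × 0.5000 + 0.3000 × 0.5000
     = 0.37500000 + 0.15000000
     = 0.52500000

Step 2: Apply Bayes' theorem
P(X|Y) = P(Y|X) × P(X) / P(Y)
       = 0.37500000 / 0.52500000
       = 0.7143


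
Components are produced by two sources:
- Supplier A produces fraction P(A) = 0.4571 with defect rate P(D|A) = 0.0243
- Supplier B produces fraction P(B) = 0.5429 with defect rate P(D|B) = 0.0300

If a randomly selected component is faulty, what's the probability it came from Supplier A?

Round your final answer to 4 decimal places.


Let A = from Supplier A, D = faulty

Given:
- P(A) = 0.4571, P(B) = 0.5429
- P(D|A) = 0.0243, P(D|B) = 0.0300

Step 1: Find P(D)
P(D) = P(D|A)P(A) + P(D|B)P(B)
     = 0.0243 × 0.4571 + 0.0300 × 0.5429
     = 0.01110753 + 0.01628700
     = 0.02739453

Step 2: Apply Bayes' theorem
P(A|D) = P(D|A)P(A) / P(D)
       = 0.01110753 / 0.02739453
       = 0.4055


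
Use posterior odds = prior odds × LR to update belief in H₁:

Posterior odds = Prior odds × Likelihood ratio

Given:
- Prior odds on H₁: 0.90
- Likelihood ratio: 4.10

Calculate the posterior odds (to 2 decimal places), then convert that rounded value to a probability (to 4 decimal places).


Step 1: Calculate posterior odds
Posterior odds = Prior odds × LR
               = 0.90 × 4.10
               = 3.69

Step 2: Convert to probability
P(H₁|E) = Posterior odds / (1 + Posterior odds)
       = 3.69 / (1 + 3.69)
       = 3.69 / 4.69
       = 0.7868

The evidence increased P(H₁) from 0.4737 to 0.7868.


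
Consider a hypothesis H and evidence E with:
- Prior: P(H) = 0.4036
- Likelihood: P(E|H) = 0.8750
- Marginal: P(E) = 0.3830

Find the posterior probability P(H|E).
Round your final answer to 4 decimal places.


Using Bayes' theorem:

P(H|E) = P(E|H) × P(H) / P(E)
       = 0.8750 × 0.4036 / 0.3830
       = 0.35315000 / 0.3830
       = 0.9221

The evidence strengthens our belief in H.
Prior: 0.4036 → Posterior: 0.9221


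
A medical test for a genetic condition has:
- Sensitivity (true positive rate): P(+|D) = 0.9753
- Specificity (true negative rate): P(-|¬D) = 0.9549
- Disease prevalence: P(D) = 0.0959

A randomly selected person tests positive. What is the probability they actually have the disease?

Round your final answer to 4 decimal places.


Let D = has disease, + = positive test

Given:
- P(D) = 0.0959 (prevalence)
- P(+|D) = 0.9753 (sensitivity)
- P(-|¬D) = 0.9549 (specificity)
- P(+|¬D) = 0.0451 (false positive rate = 1 - specificity)

Step 1: Find P(+)
P(+) = P(+|D)P(D) + P(+|¬D)P(¬D)
     = 0.9753 × 0.0959 + 0.0451 × 0.9041
     = 0.09353127 + 0.04077491
     = 0.13430618

Step 2: Apply Bayes' theorem for P(D|+)
P(D|+) = P(+|D)P(D) / P(+)
       = 0.09353127 / 0.13430618
       = 0.6964


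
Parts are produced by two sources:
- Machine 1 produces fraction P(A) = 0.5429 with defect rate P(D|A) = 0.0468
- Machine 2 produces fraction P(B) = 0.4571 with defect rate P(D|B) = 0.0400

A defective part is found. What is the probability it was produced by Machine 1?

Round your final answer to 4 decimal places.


Let A = from Machine 1, D = defective

Given:
- P(A) = 0.5429, P(B) = 0.4571
- P(D|A) = 0.0468, P(D|B) = 0.0400

Step 1: Find P(D)
P(D) = P(D|A)P(A) + P(D|B)P(B)
     = 0.0468 × 0.5429 + 0.0400 × 0.4571
     = 0.02540772 + 0.01828400
     = 0.04369172

Step 2: Apply Bayes' theorem
P(A|D) = P(D|A)P(A) / P(D)
       = 0.02540772 / 0.04369172
       = 0.5815


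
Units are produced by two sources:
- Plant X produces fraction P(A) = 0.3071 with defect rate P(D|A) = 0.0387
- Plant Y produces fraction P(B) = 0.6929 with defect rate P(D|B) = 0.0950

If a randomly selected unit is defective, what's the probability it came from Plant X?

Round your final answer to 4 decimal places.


Let A = from Plant X, D = defective

Given:
- P(A) = 0.3071, P(B) = 0.6929
- P(D|A) = 0.0387, P(D|B) = 0.0950

Step 1: Find P(D)
P(D) = P(D|A)P(A) + P(D|B)P(B)
     = 0.0387 × 0.3071 + 0.0950 × 0.6929
     = 0.01188477 + 0.06582550
     = 0.07771027

Step 2: Apply Bayes' theorem
P(A|D) = P(D|A)P(A) / P(D)
       = 0.01188477 / 0.07771027
       = 0.1529


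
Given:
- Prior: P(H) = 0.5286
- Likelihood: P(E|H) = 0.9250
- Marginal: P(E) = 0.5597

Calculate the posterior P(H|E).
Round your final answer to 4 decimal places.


Using Bayes' theorem:

P(H|E) = P(E|H) × P(H) / P(E)
       = 0.9250 × 0.5286 / 0.5597
       = 0.48895500 / 0.5597
       = 0.8736

The evidence strengthens our belief in H.
Prior: 0.5286 → Posterior: 0.8736


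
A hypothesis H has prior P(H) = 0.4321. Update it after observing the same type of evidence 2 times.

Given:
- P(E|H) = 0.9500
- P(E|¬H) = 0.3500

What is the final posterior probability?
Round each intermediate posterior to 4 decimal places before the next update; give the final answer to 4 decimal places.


Sequential Bayesian updating:

Initial prior: P(H) = 0.4321

Update 1:
  P(E) = 0.9500 × 0.4321 + 0.3500 × 0.5679 = 0.41049500 + 0.19876500 = 0.60926000
  P(H|E) = 0.41049500 / 0.60926000 = 0.6738

Update 2:
  P(E) = 0.9500 × 0.6738 + 0.3500 × 0.3262 = 0.64011000 + 0.11417000 = 0.75428000
  P(H|E) = 0.64011000 / 0.75428000 = 0.8486

Final posterior: 0.8486


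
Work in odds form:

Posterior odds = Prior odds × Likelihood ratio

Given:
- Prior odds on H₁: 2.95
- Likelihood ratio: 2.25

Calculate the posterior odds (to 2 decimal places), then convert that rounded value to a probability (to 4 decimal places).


Step 1: Calculate posterior odds
Posterior odds = Prior odds × LR
               = 2.95 × 2.25
               = 6.64

Step 2: Convert to probability
P(H₁|E) = Posterior odds / (1 + Posterior odds)
       = 6.64 / (1 + 6.64)
       = 6.64 / 7.64
       = 0.8691

The evidence increased P(H₁) from 0.7468 to 0.8691.


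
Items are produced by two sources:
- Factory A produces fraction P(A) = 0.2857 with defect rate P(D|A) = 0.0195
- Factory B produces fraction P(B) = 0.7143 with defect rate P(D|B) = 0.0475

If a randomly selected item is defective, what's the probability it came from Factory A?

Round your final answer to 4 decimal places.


Let A = from Factory A, D = defective

Given:
- P(A) = 0.2857, P(B) = 0.7143
- P(D|A) = 0.0195, P(D|B) = 0.0475

Step 1: Find P(D)
P(D) = P(D|A)P(A) + P(D|B)P(B)
     = 0.0195 × 0.2857 + 0.0475 × 0.7143
     = 0.00557115 + 0.03392925
     = 0.03950040

Step 2: Apply Bayes' theorem
P(A|D) = P(D|A)P(A) / P(D)
       = 0.00557115 / 0.03950040
       = 0.1410


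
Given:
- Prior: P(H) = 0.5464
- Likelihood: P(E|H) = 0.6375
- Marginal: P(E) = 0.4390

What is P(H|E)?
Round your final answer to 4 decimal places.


Using Bayes' theorem:

P(H|E) = P(E|H) × P(H) / P(E)
       = 0.6375 × 0.5464 / 0.4390
       = 0.34833000 / 0.4390
       = 0.7935

The evidence strengthens our belief in H.
Prior: 0.5464 → Posterior: 0.7935


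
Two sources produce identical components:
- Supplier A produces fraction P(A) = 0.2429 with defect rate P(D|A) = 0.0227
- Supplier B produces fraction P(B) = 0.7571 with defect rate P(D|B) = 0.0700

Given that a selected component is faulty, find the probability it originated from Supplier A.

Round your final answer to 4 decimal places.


Let A = from Supplier A, D = faulty

Given:
- P(A) = 0.2429, P(B) = 0.7571
- P(D|A) = 0.0227, P(D|B) = 0.0700

Step 1: Find P(D)
P(D) = P(D|A)P(A) + P(D|B)P(B)
     = 0.0227 × 0.2429 + 0.0700 × 0.7571
     = 0.00551383 + 0.05299700
     = 0.05851083

Step 2: Apply Bayes' theorem
P(A|D) = P(D|A)P(A) / P(D)
       = 0.00551383 / 0.05851083
       = 0.0942


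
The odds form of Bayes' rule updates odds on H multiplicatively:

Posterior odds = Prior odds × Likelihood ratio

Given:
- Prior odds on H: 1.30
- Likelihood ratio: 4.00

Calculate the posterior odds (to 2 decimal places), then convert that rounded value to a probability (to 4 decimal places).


Step 1: Calculate posterior odds
Posterior odds = Prior odds × LR
               = 1.30 × 4.00
               = 5.20

Step 2: Convert to probability
P(H|E) = Posterior odds / (1 + Posterior odds)
       = 5.20 / (1 + 5.20)
       = 5.20 / 6.20
       = 0.8387

The evidence increased P(H) from 0.5652 to 0.8387.


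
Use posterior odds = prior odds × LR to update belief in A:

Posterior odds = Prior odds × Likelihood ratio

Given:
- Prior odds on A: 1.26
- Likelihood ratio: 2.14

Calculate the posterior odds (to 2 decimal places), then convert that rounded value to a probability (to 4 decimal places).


Step 1: Calculate posterior odds
Posterior odds = Prior odds × LR
               = 1.26 × 2.14
               = 2.70

Step 2: Convert to probability
P(A|E) = Posterior odds / (1 + Posterior odds)
       = 2.70 / (1 + 2.70)
       = 2.70 / 3.70
       = 0.7297

The evidence increased P(A) from 0.5575 to 0.7297.


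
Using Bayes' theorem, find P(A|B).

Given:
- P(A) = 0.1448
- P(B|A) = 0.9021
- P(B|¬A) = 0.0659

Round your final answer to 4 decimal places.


Bayes' theorem: P(A|B) = P(B|A) × P(A) / P(B)

Step 1: Calculate P(B) using law of total probability
P(B) = P(B|A)P(A) + P(B|¬A)P(¬A)
     = 0.9021 × 0.1448 + 0.0659 × 0.8552
     = 0.13062408 + 0.05635768
     = 0.18698176

Step 2: Apply Bayes' theorem
P(A|B) = P(B|A) × P(A) / P(B)
       = 0.13062408 / 0.18698176
       = 0.6986


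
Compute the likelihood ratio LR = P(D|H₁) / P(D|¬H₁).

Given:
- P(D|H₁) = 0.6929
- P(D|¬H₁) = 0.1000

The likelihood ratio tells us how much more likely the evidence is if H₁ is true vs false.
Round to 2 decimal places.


Likelihood Ratio (LR) = P(D|H₁) / P(D|¬H₁)

LR = 0.6929 / 0.1000
   = 6.93

The evidence is 6.93 times more likely if H₁ is true than if H₁ is false.
Since LR > 1, the evidence supports H₁ over ¬H₁.


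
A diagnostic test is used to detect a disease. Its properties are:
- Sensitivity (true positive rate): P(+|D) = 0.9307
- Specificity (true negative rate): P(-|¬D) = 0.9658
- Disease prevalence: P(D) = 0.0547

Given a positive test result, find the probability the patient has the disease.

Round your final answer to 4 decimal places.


Let D = has disease, + = positive test

Given:
- P(D) = 0.0547 (prevalence)
- P(+|D) = 0.9307 (sensitivity)
- P(-|¬D) = 0.9658 (specificity)
- P(+|¬D) = 0.0342 (false positive rate = 1 - specificity)

Step 1: Find P(+)
P(+) = P(+|D)P(D) + P(+|¬D)P(¬D)
     = 0.9307 × 0.0547 + 0.0342 × 0.9453
     = 0.05090929 + 0.03232926
     = 0.08323855

Step 2: Apply Bayes' theorem for P(D|+)
P(D|+) = P(+|D)P(D) / P(+)
       = 0.05090929 / 0.08323855
       = 0.6116


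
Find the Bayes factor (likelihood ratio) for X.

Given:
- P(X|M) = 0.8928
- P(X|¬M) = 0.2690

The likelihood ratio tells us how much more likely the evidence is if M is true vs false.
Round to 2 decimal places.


Likelihood Ratio (LR) = P(X|M) / P(X|¬M)

LR = 0.8928 / 0.2690
   = 3.32

The evidence is 3.32 times more likely if M is true than if M is false.
LR > 1, so observing X raises the odds in favor of M.


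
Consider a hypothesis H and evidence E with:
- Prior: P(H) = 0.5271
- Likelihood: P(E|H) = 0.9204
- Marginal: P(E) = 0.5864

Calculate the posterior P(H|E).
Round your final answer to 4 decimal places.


Using Bayes' theorem:

P(H|E) = P(E|H) × P(H) / P(E)
       = 0.9204 × 0.5271 / 0.5864
       = 0.48514284 / 0.5864
       = 0.8273

The evidence strengthens our belief in H.
Prior: 0.5271 → Posterior: 0.8273


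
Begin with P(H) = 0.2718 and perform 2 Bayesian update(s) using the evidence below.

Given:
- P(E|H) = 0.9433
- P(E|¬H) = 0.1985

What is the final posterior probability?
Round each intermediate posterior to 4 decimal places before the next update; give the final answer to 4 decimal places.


Sequential Bayesian updating:

Initial prior: P(H) = 0.2718

Update 1:
  P(E) = 0.9433 × 0.2718 + 0.1985 × 0.7282 = 0.25638894 + 0.14454770 = 0.40093664
  P(H|E) = 0.25638894 / 0.40093664 = 0.6395

Update 2:
  P(E) = 0.9433 × 0.6395 + 0.1985 × 0.3605 = 0.60324035 + 0.07155925 = 0.67479960
  P(H|E) = 0.60324035 / 0.67479960 = 0.8940

Final posterior: 0.8940


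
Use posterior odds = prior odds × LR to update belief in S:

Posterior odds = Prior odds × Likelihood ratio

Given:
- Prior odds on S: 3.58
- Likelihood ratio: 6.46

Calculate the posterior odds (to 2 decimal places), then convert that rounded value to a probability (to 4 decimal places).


Step 1: Calculate posterior odds
Posterior odds = Prior odds × LR
               = 3.58 × 6.46
               = 23.13

Step 2: Convert to probability
P(S|E) = Posterior odds / (1 + Posterior odds)
       = 23.13 / (1 + 23.13)
       = 23.13 / 24.13
       = 0.9586

The evidence increased P(S) from 0.7817 to 0.9586.


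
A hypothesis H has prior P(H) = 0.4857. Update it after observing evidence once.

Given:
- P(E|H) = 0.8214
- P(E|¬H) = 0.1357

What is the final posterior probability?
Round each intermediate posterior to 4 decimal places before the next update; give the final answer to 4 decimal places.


Sequential Bayesian updating:

Initial prior: P(H) = 0.4857

Update 1:
  P(E) = 0.8214 × 0.4857 + 0.1357 × 0.5143 = 0.39895398 + 0.06979051 = 0.46874449
  P(H|E) = 0.39895398 / 0.46874449 = 0.8511

Final posterior: 0.8511


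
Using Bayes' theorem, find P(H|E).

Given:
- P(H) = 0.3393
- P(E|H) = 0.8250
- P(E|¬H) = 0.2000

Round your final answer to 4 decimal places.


Bayes' theorem: P(H|E) = P(E|H) × P(H) / P(E)

Step 1: Calculate P(E) using law of total probability
P(E) = P(E|H)P(H) + P(E|¬H)P(¬H)
     = 0.8250 × 0.3393 + 0.2000 × 0.6607
     = 0.27992250 + 0.13214000
     = 0.41206250

Step 2: Apply Bayes' theorem
P(H|E) = P(E|H) × P(H) / P(E)
       = 0.27992250 / 0.41206250
       = 0.6793


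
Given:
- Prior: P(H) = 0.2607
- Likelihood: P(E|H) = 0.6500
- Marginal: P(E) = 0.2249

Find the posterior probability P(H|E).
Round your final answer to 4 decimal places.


Using Bayes' theorem:

P(H|E) = P(E|H) × P(H) / P(E)
       = 0.6500 × 0.2607 / 0.2249
       = 0.16945500 / 0.2249
       = 0.7535

The evidence strengthens our belief in H.
Prior: 0.2607 → Posterior: 0.7535


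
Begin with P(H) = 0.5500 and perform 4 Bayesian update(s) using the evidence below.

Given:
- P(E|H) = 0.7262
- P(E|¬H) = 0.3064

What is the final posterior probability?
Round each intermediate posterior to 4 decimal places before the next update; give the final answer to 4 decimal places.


Sequential Bayesian updating:

Initial prior: P(H) = 0.5500

Update 1:
  P(E) = 0.7262 × 0.5500 + 0.3064 × 0.4500 = 0.39941000 + 0.13788000 = 0.53729000
  P(H|E) = 0.39941000 / 0.53729000 = 0.7434

Update 2:
  P(E) = 0.7262 × 0.7434 + 0.3064 × 0.2566 = 0.53985708 + 0.07862224 = 0.61847932
  P(H|E) = 0.53985708 / 0.61847932 = 0.8729

Update 3:
  P(E) = 0.7262 × 0.8729 + 0.3064 × 0.1271 = 0.63389998 + 0.03894344 = 0.67284342
  P(H|E) = 0.63389998 / 0.67284342 = 0.9421

Update 4:
  P(E) = 0.7262 × 0.9421 + 0.3064 × 0.0579 = 0.68415302 + 0.01774056 = 0.70189358
  P(H|E) = 0.68415302 / 0.70189358 = 0.9747

Final posterior: 0.9747


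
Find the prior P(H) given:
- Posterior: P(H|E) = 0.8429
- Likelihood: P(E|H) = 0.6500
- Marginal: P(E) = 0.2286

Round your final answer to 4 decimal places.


From Bayes' theorem: P(H|E) = P(E|H) × P(H) / P(E)

Rearranging for P(H):
P(H) = P(H|E) × P(E) / P(E|H)
     = 0.8429 × 0.2286 / 0.6500
     = 0.19268694 / 0.6500
     = 0.2964


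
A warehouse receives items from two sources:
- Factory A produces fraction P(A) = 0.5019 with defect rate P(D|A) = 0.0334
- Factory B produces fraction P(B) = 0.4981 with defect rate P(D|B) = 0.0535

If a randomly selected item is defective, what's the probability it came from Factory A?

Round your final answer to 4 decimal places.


Let A = from Factory A, D = defective

Given:
- P(A) = 0.5019, P(B) = 0.4981
- P(D|A) = 0.0334, P(D|B) = 0.0535

Step 1: Find P(D)
P(D) = P(D|A)P(A) + P(D|B)P(B)
     = 0.0334 × 0.5019 + 0.0535 × 0.4981
     = 0.01676346 + 0.02664835
     = 0.04341181

Step 2: Apply Bayes' theorem
P(A|D) = P(D|A)P(A) / P(D)
       = 0.01676346 / 0.04341181
       = 0.3861


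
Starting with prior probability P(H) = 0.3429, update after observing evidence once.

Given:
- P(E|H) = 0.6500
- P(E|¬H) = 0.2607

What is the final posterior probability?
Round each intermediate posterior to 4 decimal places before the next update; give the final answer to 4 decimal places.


Sequential Bayesian updating:

Initial prior: P(H) = 0.3429

Update 1:
  P(E) = 0.6500 × 0.3429 + 0.2607 × 0.6571 = 0.22288500 + 0.17130597 = 0.39419097
  P(H|E) = 0.22288500 / 0.39419097 = 0.5654

Final posterior: 0.5654


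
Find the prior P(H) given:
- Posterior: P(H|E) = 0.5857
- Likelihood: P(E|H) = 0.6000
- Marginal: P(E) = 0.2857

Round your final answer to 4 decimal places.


From Bayes' theorem: P(H|E) = P(E|H) × P(H) / P(E)

Rearranging for P(H):
P(H) = P(H|E) × P(E) / P(E|H)
     = 0.5857 × 0.2857 / 0.6000
     = 0.16733449 / 0.6000
     = 0.2789


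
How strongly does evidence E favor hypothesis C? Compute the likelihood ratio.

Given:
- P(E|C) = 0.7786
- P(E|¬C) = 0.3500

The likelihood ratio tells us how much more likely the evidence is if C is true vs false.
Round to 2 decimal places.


Likelihood Ratio (LR) = P(E|C) / P(E|¬C)

LR = 0.7786 / 0.3500
   = 2.22

The evidence is 2.22 times more likely if C is true than if C is false.
Because LR exceeds 1, E is evidence for C.


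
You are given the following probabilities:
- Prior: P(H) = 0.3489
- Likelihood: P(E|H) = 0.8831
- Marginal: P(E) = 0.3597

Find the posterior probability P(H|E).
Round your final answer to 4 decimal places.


Using Bayes' theorem:

P(H|E) = P(E|H) × P(H) / P(E)
       = 0.8831 × 0.3489 / 0.3597
       = 0.30811359 / 0.3597
       = 0.8566

The evidence strengthens our belief in H.
Prior: 0.3489 → Posterior: 0.8566


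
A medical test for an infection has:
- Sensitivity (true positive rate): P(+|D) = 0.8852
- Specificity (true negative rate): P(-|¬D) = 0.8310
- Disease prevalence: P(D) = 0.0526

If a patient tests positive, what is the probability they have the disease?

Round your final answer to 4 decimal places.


Let D = has disease, + = positive test

Given:
- P(D) = 0.0526 (prevalence)
- P(+|D) = 0.8852 (sensitivity)
- P(-|¬D) = 0.8310 (specificity)
- P(+|¬D) = 0.1690 (false positive rate = 1 - specificity)

Step 1: Find P(+)
P(+) = P(+|D)P(D) + P(+|¬D)P(¬D)
     = 0.8852 × 0.0526 + 0.1690 × 0.9474
     = 0.04656152 + 0.16011060
     = 0.20667212

Step 2: Apply Bayes' theorem for P(D|+)
P(D|+) = P(+|D)P(D) / P(+)
       = 0.04656152 / 0.20667212
       = 0.2253


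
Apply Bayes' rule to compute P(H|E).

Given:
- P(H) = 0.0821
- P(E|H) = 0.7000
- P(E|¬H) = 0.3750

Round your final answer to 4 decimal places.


Bayes' theorem: P(H|E) = P(E|H) × P(H) / P(E)

Step 1: Calculate P(E) using law of total probability
P(E) = P(E|H)P(H) + P(E|¬H)P(¬H)
     = 0.7000 × 0.0821 + 0.3750 × 0.9179
     = 0.05747000 + 0.34421250
     = 0.40168250

Step 2: Apply Bayes' theorem
P(H|E) = P(E|H) × P(H) / P(E)
       = 0.05747000 / 0.40168250
       = 0.1431


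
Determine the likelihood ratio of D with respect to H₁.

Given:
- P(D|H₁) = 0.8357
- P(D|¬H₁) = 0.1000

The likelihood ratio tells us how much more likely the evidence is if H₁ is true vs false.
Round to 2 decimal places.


Likelihood Ratio (LR) = P(D|H₁) / P(D|¬H₁)

LR = 0.8357 / 0.1000
   = 8.36

The evidence is 8.36 times more likely if H₁ is true than if H₁ is false.
Because LR exceeds 1, D is evidence for H₁.


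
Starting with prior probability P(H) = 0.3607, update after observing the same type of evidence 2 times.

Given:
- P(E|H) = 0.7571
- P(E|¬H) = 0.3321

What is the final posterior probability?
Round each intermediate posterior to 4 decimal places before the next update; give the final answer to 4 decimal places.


Sequential Bayesian updating:

Initial prior: P(H) = 0.3607

Update 1:
  P(E) = 0.7571 × 0.3607 + 0.3321 × 0.6393 = 0.27308597 + 0.21231153 = 0.48539750
  P(H|E) = 0.27308597 / 0.48539750 = 0.5626

Update 2:
  P(E) = 0.7571 × 0.5626 + 0.3321 × 0.4374 = 0.42594446 + 0.14526054 = 0.57120500
  P(H|E) = 0.42594446 / 0.57120500 = 0.7457

Final posterior: 0.7457


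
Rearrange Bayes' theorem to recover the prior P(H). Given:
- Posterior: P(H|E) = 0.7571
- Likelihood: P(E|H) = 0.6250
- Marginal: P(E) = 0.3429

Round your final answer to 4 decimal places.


From Bayes' theorem: P(H|E) = P(E|H) × P(H) / P(E)

Rearranging for P(H):
P(H) = P(H|E) × P(E) / P(E|H)
     = 0.7571 × 0.3429 / 0.6250
     = 0.25960959 / 0.6250
     = 0.4154


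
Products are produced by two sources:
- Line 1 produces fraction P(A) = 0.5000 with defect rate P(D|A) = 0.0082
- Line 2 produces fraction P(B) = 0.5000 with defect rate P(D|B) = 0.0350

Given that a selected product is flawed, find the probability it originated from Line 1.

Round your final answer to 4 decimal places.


Let A = from Line 1, D = flawed

Given:
- P(A) = 0.5000, P(B) = 0.5000
- P(D|A) = 0.0082, P(D|B) = 0.0350

Step 1: Find P(D)
P(D) = P(D|A)P(A) + P(D|B)P(B)
     = 0.0082 × 0.5000 + 0.0350 × 0.5000
     = 0.00410000 + 0.01750000
     = 0.02160000

Step 2: Apply Bayes' theorem
P(A|D) = P(D|A)P(A) / P(D)
       = 0.00410000 / 0.02160000
       = 0.1898


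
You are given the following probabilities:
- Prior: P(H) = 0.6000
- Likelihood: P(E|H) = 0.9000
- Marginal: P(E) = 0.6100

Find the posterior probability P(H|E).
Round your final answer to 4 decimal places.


Using Bayes' theorem:

P(H|E) = P(E|H) × P(H) / P(E)
       = 0.9000 × 0.6000 / 0.6100
       = 0.54000000 / 0.6100
       = 0.8852

The evidence strengthens our belief in H.
Prior: 0.6000 → Posterior: 0.8852


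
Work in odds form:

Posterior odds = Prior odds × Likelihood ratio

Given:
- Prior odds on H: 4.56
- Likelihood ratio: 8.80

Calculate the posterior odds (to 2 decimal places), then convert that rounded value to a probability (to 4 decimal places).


Step 1: Calculate posterior odds
Posterior odds = Prior odds × LR
               = 4.56 × 8.80
               = 40.13

Step 2: Convert to probability
P(H|E) = Posterior odds / (1 + Posterior odds)
       = 40.13 / (1 + 40.13)
       = 40.13 / 41.13
       = 0.9757

The evidence increased P(H) from 0.8201 to 0.9757.


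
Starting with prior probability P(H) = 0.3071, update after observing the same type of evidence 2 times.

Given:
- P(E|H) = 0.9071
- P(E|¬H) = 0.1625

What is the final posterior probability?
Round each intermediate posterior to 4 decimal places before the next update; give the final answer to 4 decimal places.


Sequential Bayesian updating:

Initial prior: P(H) = 0.3071

Update 1:
  P(E) = 0.9071 × 0.3071 + 0.1625 × 0.6929 = 0.27857041 + 0.11259625 = 0.39116666
  P(H|E) = 0.27857041 / 0.39116666 = 0.7122

Update 2:
  P(E) = 0.9071 × 0.7122 + 0.1625 × 0.2878 = 0.64603662 + 0.04676750 = 0.69280412
  P(H|E) = 0.64603662 / 0.69280412 = 0.9325

Final posterior: 0.9325


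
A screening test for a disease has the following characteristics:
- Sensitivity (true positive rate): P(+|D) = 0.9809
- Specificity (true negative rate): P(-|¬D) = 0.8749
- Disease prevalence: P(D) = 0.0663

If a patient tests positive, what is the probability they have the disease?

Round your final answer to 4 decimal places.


Let D = has disease, + = positive test

Given:
- P(D) = 0.0663 (prevalence)
- P(+|D) = 0.9809 (sensitivity)
- P(-|¬D) = 0.8749 (specificity)
- P(+|¬D) = 0.1251 (false positive rate = 1 - specificity)

Step 1: Find P(+)
P(+) = P(+|D)P(D) + P(+|¬D)P(¬D)
     = 0.9809 × 0.0663 + 0.1251 × 0.9337
     = 0.06503367 + 0.11680587
     = 0.18183954

Step 2: Apply Bayes' theorem for P(D|+)
P(D|+) = P(+|D)P(D) / P(+)
       = 0.06503367 / 0.18183954
       = 0.3576


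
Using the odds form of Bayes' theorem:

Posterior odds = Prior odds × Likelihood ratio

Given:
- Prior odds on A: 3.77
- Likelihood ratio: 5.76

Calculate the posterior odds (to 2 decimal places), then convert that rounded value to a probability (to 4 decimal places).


Step 1: Calculate posterior odds
Posterior odds = Prior odds × LR
               = 3.77 × 5.76
               = 21.72

Step 2: Convert to probability
P(A|E) = Posterior odds / (1 + Posterior odds)
       = 21.72 / (1 + 21.72)
       = 21.72 / 22.72
       = 0.9560

The evidence increased P(A) from 0.7904 to 0.9560.


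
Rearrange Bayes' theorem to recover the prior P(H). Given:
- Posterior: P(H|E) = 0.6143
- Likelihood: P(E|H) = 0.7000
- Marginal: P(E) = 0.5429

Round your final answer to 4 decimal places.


From Bayes' theorem: P(H|E) = P(E|H) × P(H) / P(E)

Rearranging for P(H):
P(H) = P(H|E) × P(E) / P(E|H)
     = 0.6143 × 0.5429 / 0.7000
     = 0.33350347 / 0.7000
     = 0.4764


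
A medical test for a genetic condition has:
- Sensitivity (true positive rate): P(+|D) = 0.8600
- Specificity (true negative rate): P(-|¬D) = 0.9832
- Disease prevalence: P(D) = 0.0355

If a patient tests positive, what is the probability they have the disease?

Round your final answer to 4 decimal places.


Let D = has disease, + = positive test

Given:
- P(D) = 0.0355 (prevalence)
- P(+|D) = 0.8600 (sensitivity)
- P(-|¬D) = 0.9832 (specificity)
- P(+|¬D) = 0.0168 (false positive rate = 1 - specificity)

Step 1: Find P(+)
P(+) = P(+|D)P(D) + P(+|¬D)P(¬D)
     = 0.8600 × 0.0355 + 0.0168 × 0.9645
     = 0.03053000 + 0.01620360
     = 0.04673360

Step 2: Apply Bayes' theorem for P(D|+)
P(D|+) = P(+|D)P(D) / P(+)
       = 0.03053000 / 0.04673360
       = 0.6533


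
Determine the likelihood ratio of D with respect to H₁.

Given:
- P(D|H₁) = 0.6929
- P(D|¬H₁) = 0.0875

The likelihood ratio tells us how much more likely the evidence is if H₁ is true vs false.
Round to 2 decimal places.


Likelihood Ratio (LR) = P(D|H₁) / P(D|¬H₁)

LR = 0.6929 / 0.0875
   = 7.92

The evidence is 7.92 times more likely if H₁ is true than if H₁ is false.
Because LR exceeds 1, D is evidence for H₁.


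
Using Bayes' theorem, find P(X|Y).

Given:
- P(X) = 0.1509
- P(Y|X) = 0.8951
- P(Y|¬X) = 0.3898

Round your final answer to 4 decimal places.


Bayes' theorem: P(X|Y) = P(Y|X) × P(X) / P(Y)

Step 1: Calculate P(Y) using law of total probability
P(Y) = P(Y|X)P(X) + P(Y|¬X)P(¬X)
     = 0.8951 × 0.1509 + 0.3898 × 0.8491
     = 0.13507059 + 0.33097918
     = 0.46604977

Step 2: Apply Bayes' theorem
P(X|Y) = P(Y|X) × P(X) / P(Y)
       = 0.13507059 / 0.46604977
       = 0.2898


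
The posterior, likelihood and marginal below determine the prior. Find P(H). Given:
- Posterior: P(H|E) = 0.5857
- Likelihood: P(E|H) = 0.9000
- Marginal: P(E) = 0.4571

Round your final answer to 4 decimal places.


From Bayes' theorem: P(H|E) = P(E|H) × P(H) / P(E)

Rearranging for P(H):
P(H) = P(H|E) × P(E) / P(E|H)
     = 0.5857 × 0.4571 / 0.9000
     = 0.26772347 / 0.9000
     = 0.2975


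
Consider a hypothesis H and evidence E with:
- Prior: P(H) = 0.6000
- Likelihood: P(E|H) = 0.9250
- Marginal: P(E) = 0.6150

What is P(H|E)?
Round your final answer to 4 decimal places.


Using Bayes' theorem:

P(H|E) = P(E|H) × P(H) / P(E)
       = 0.9250 × 0.6000 / 0.6150
       = 0.55500000 / 0.6150
       = 0.9024

The evidence strengthens our belief in H.
Prior: 0.6000 → Posterior: 0.9024


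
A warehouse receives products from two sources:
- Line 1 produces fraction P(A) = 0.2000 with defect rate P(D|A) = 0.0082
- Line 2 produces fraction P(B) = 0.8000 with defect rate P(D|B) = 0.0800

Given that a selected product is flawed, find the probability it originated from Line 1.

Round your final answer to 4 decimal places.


Let A = from Line 1, D = flawed

Given:
- P(A) = 0.2000, P(B) = 0.8000
- P(D|A) = 0.0082, P(D|B) = 0.0800

Step 1: Find P(D)
P(D) = P(D|A)P(A) + P(D|B)P(B)
     = 0.0082 × 0.2000 + 0.0800 × 0.8000
     = 0.00164000 + 0.06400000
     = 0.06564000

Step 2: Apply Bayes' theorem
P(A|D) = P(D|A)P(A) / P(D)
       = 0.00164000 / 0.06564000
       = 0.0250


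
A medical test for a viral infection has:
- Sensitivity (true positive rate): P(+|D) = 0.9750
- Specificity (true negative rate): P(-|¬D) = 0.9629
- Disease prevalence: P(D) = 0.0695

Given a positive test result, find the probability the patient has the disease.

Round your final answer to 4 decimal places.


Let D = has disease, + = positive test

Given:
- P(D) = 0.0695 (prevalence)
- P(+|D) = 0.9750 (sensitivity)
- P(-|¬D) = 0.9629 (specificity)
- P(+|¬D) = 0.0371 (false positive rate = 1 - specificity)

Step 1: Find P(+)
P(+) = P(+|D)P(D) + P(+|¬D)P(¬D)
     = 0.9750 × 0.0695 + 0.0371 × 0.9305
     = 0.06776250 + 0.03452155
     = 0.10228405

Step 2: Apply Bayes' theorem for P(D|+)
P(D|+) = P(+|D)P(D) / P(+)
       = 0.06776250 / 0.10228405
       = 0.6625


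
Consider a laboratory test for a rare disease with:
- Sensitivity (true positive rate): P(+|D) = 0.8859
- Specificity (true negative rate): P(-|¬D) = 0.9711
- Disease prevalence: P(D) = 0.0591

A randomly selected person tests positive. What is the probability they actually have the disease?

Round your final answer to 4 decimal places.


Let D = has disease, + = positive test

Given:
- P(D) = 0.0591 (prevalence)
- P(+|D) = 0.8859 (sensitivity)
- P(-|¬D) = 0.9711 (specificity)
- P(+|¬D) = 0.0289 (false positive rate = 1 - specificity)

Step 1: Find P(+)
P(+) = P(+|D)P(D) + P(+|¬D)P(¬D)
     = 0.8859 × 0.0591 + 0.0289 × 0.9409
     = 0.05235669 + 0.02719201
     = 0.07954870

Step 2: Apply Bayes' theorem for P(D|+)
P(D|+) = P(+|D)P(D) / P(+)
       = 0.05235669 / 0.07954870
       = 0.6582


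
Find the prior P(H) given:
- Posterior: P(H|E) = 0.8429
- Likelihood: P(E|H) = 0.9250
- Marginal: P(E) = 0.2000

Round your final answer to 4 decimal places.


From Bayes' theorem: P(H|E) = P(E|H) × P(H) / P(E)

Rearranging for P(H):
P(H) = P(H|E) × P(E) / P(E|H)
     = 0.8429 × 0.2000 / 0.9250
     = 0.16858000 / 0.9250
     = 0.1822


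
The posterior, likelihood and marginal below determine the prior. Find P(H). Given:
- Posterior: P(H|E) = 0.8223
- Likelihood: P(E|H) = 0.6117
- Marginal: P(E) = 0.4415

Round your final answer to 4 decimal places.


From Bayes' theorem: P(H|E) = P(E|H) × P(H) / P(E)

Rearranging for P(H):
P(H) = P(H|E) × P(E) / P(E|H)
     = 0.8223 × 0.4415 / 0.6117
     = 0.36304545 / 0.6117
     = 0.5935


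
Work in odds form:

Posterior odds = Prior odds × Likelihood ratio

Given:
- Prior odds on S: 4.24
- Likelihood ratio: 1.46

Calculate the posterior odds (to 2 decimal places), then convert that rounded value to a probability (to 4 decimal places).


Step 1: Calculate posterior odds
Posterior odds = Prior odds × LR
               = 4.24 × 1.46
               = 6.19

Step 2: Convert to probability
P(S|E) = Posterior odds / (1 + Posterior odds)
       = 6.19 / (1 + 6.19)
       = 6.19 / 7.19
       = 0.8609

The evidence increased P(S) from 0.8092 to 0.8609.


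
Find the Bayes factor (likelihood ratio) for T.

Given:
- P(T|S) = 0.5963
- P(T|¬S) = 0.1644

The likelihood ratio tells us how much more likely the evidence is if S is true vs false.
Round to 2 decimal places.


Likelihood Ratio (LR) = P(T|S) / P(T|¬S)

LR = 0.5963 / 0.1644
   = 3.63

The evidence is 3.63 times more likely if S is true than if S is false.
LR > 1, so observing T raises the odds in favor of S.
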